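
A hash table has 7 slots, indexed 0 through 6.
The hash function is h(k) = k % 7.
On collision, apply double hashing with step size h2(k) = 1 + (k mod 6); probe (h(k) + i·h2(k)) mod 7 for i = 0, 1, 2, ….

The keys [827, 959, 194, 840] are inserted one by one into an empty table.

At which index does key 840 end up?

Insert 827: h=1, slot 1 empty => index 1.
Insert 959: h=0, slot 0 empty => index 0.
Insert 194: h=5, slot 5 empty => index 5.
Insert 840: h=0, h2=1, slots 0,1 occupied => index 2.
Table: [959, 827, 840, ∅, ∅, 194, ∅]

2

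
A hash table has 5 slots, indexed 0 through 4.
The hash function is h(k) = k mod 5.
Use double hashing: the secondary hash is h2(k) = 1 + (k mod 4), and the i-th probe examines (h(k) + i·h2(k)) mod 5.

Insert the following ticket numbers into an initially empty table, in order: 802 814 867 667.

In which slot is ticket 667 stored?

802: h=2 -> slot 2
814: h=4 -> slot 4
867: h=2, h2=4, probe 2,1 -> slot 1
667: h=2, h2=4, probe 2,1,0 -> slot 0
Table: [667, 867, 802, ∅, 814]

0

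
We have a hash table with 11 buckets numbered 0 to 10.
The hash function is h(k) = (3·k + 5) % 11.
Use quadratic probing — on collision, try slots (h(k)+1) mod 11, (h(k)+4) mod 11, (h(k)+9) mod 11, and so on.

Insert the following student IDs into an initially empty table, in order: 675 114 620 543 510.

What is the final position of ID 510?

675: h=6 → slot 6
114: h=6, probe 6,7 → slot 7
620: h=6, probe 6,7,10 → slot 10
543: h=6, probe 6,7,10,4 → slot 4
510: h=6, probe 6,7,10,4,0 → slot 0
Table: [510, ., ., ., 543, ., 675, 114, ., ., 620]

0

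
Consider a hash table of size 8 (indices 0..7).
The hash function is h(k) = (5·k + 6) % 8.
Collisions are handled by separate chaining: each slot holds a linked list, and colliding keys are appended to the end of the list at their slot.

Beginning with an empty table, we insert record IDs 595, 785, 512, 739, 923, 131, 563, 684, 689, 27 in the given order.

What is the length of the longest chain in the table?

6

595 -> bucket 5
785 -> bucket 3
512 -> bucket 6
739 -> bucket 5 (collision)
923 -> bucket 5 (collision)
131 -> bucket 5 (collision)
563 -> bucket 5 (collision)
684 -> bucket 2
689 -> bucket 3 (collision)
27 -> bucket 5 (collision)
Final buckets:
0: .
1: .
2: 684
3: 785 -> 689
4: .
5: 595 -> 739 -> 923 -> 131 -> 563 -> 27
6: 512
7: .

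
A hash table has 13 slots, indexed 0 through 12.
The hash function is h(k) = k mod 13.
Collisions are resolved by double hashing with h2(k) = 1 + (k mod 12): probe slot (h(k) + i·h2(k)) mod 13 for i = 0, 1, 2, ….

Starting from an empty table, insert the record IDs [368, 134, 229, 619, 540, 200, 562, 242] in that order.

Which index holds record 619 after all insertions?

Insert 368: h=4, slot 4 empty => index 4.
Insert 134: h=4, h2=3, slot 4 occupied => index 7.
Insert 229: h=8, slot 8 empty => index 8.
Insert 619: h=8, h2=8, slot 8 occupied => index 3.
Insert 540: h=7, h2=1, slots 7,8 occupied => index 9.
Insert 200: h=5, slot 5 empty => index 5.
Insert 562: h=3, h2=11, slot 3 occupied => index 1.
Insert 242: h=8, h2=3, slot 8 occupied => index 11.
Table: [., 562, ., 619, 368, 200, ., 134, 229, 540, ., 242, .]

3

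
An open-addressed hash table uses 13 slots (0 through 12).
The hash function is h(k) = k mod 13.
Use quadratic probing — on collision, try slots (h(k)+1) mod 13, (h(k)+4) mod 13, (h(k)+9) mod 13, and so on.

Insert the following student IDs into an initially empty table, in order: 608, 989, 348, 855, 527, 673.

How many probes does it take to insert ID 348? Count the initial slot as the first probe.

608 hashes to 10; slot 10 is free => place at 10.
989 hashes to 1; slot 1 is free => place at 1.
348 hashes to 10; 10 taken => place at 11.
855 hashes to 10; 10,11,1 taken => place at 6.
527 hashes to 7; slot 7 is free => place at 7.
673 hashes to 10; 10,11,1,6 taken => place at 0.
Table: [673, 989, -, -, -, -, 855, 527, -, -, 608, 348, -]

2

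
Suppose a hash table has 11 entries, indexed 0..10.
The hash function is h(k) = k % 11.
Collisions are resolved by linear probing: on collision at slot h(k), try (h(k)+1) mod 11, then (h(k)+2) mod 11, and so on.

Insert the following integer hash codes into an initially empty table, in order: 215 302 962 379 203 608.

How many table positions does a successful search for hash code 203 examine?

5

Insert 215: h=6, slot 6 empty -> index 6.
Insert 302: h=5, slot 5 empty -> index 5.
Insert 962: h=5, slots 5,6 occupied -> index 7.
Insert 379: h=5, slots 5,6,7 occupied -> index 8.
Insert 203: h=5, slots 5,6,7,8 occupied -> index 9.
Insert 608: h=3, slot 3 empty -> index 3.
Table: [-, -, -, 608, -, 302, 215, 962, 379, 203, -]
Lookup 203: h=5, probe 5,6,7,8,9 → found at 9.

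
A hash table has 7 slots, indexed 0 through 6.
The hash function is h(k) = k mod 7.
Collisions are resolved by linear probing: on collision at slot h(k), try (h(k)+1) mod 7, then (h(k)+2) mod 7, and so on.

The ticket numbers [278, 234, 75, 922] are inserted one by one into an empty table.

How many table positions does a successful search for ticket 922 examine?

3

Insert 278: h=5, slot 5 empty => index 5.
Insert 234: h=3, slot 3 empty => index 3.
Insert 75: h=5, slot 5 occupied => index 6.
Insert 922: h=5, slots 5,6 occupied => index 0.
Table: [922, ., ., 234, ., 278, 75]
Lookup 922: h=5, probe 5,6,0 → found at 0.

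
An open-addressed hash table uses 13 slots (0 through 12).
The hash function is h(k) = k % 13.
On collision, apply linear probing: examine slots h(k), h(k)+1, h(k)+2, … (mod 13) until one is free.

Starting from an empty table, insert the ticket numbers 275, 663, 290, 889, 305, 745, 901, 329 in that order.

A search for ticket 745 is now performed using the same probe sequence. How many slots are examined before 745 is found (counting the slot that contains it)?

4

Insert 275: h=2, slot 2 empty => index 2.
Insert 663: h=0, slot 0 empty => index 0.
Insert 290: h=4, slot 4 empty => index 4.
Insert 889: h=5, slot 5 empty => index 5.
Insert 305: h=6, slot 6 empty => index 6.
Insert 745: h=4, slots 4,5,6 occupied => index 7.
Insert 901: h=4, slots 4,5,6,7 occupied => index 8.
Insert 329: h=4, slots 4,5,6,7,8 occupied => index 9.
Table: [663, -, 275, -, 290, 889, 305, 745, 901, 329, -, -, -]
Lookup 745: h=4, probe 4,5,6,7 → found at 7.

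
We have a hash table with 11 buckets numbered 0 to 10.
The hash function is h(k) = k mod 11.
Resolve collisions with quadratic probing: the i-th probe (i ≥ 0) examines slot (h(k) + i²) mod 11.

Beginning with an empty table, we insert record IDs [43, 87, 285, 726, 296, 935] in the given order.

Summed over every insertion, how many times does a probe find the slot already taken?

9

43 hashes to 10; slot 10 is free → place at 10.
87 hashes to 10; 10 taken → place at 0.
285 hashes to 10; 10,0 taken → place at 3.
726 hashes to 0; 0 taken → place at 1.
296 hashes to 10; 10,0,3 taken → place at 8.
935 hashes to 0; 0,1 taken → place at 4.
Table: [87, 726, _, 285, 935, _, _, _, 296, _, 43]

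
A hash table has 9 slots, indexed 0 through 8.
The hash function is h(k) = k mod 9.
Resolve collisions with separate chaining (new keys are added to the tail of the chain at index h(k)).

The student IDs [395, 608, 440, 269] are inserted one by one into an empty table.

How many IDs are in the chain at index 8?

Insert 395: h=8, bucket 8 empty -> new chain.
Insert 608: h=5, bucket 5 empty -> new chain.
Insert 440: h=8, bucket 8 nonempty -> append to chain.
Insert 269: h=8, bucket 8 nonempty -> append to chain.
Final buckets:
0: -
1: -
2: -
3: -
4: -
5: 608
6: -
7: -
8: 395 -> 440 -> 269

3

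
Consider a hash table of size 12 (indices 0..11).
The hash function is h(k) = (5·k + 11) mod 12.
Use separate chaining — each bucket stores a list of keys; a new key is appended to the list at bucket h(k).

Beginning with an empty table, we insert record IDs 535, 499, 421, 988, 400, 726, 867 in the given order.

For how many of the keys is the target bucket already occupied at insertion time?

2

535 → bucket 10
499 → bucket 10 (collision)
421 → bucket 4
988 → bucket 7
400 → bucket 7 (collision)
726 → bucket 5
867 → bucket 2
Final buckets:
0: _
1: _
2: 867
3: _
4: 421
5: 726
6: _
7: 988 -> 400
8: _
9: _
10: 535 -> 499
11: _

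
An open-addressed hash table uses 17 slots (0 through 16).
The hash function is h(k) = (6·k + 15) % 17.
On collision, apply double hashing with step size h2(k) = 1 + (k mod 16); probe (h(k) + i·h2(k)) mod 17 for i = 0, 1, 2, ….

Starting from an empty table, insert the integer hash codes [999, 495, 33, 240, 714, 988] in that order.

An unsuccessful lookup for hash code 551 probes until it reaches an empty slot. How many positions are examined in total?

999 hashes to 8; slot 8 is free -> place at 8.
495 hashes to 10; slot 10 is free -> place at 10.
33 hashes to 9; slot 9 is free -> place at 9.
240 hashes to 10, h2=1; 10 taken -> place at 11.
714 hashes to 15; slot 15 is free -> place at 15.
988 hashes to 10, h2=13; 10 taken -> place at 6.
Table: [., ., ., ., ., ., 988, ., 999, 33, 495, 240, ., ., ., 714, .]
Lookup 551: h=6, h2=8, probe 6,14 → slot 14 empty, not found.

2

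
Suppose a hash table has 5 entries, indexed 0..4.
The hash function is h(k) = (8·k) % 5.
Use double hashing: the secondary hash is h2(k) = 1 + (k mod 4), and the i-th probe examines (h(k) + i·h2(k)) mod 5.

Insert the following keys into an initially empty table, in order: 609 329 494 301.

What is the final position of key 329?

Insert 609: h=2, slot 2 empty -> index 2.
Insert 329: h=2, h2=2, slot 2 occupied -> index 4.
Insert 494: h=2, h2=3, slot 2 occupied -> index 0.
Insert 301: h=3, slot 3 empty -> index 3.
Table: [494, —, 609, 301, 329]

4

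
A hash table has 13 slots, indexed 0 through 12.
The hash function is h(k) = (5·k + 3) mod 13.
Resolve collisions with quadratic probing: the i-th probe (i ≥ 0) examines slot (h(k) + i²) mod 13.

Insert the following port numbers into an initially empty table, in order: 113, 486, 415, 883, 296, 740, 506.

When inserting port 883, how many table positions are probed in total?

2

113 hashes to 9; slot 9 is free → place at 9.
486 hashes to 2; slot 2 is free → place at 2.
415 hashes to 11; slot 11 is free → place at 11.
883 hashes to 11; 11 taken → place at 12.
296 hashes to 1; slot 1 is free → place at 1.
740 hashes to 11; 11,12,2 taken → place at 7.
506 hashes to 11; 11,12,2,7,1 taken → place at 10.
Table: [—, 296, 486, —, —, —, —, 740, —, 113, 506, 415, 883]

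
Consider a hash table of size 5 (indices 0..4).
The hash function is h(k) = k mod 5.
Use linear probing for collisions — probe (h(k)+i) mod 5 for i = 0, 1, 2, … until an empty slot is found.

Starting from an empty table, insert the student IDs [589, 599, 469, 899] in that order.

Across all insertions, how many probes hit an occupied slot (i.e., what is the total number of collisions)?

6

589 hashes to 4; slot 4 is free => place at 4.
599 hashes to 4; 4 taken => place at 0.
469 hashes to 4; 4,0 taken => place at 1.
899 hashes to 4; 4,0,1 taken => place at 2.
Table: [599, 469, 899, —, 589]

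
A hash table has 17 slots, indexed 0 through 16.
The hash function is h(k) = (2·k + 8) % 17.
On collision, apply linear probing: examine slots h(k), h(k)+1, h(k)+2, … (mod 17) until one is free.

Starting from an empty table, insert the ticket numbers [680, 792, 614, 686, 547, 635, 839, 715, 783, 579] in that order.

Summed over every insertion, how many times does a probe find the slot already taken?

11

680 hashes to 8; slot 8 is free → place at 8.
792 hashes to 11; slot 11 is free → place at 11.
614 hashes to 12; slot 12 is free → place at 12.
686 hashes to 3; slot 3 is free → place at 3.
547 hashes to 14; slot 14 is free → place at 14.
635 hashes to 3; 3 taken → place at 4.
839 hashes to 3; 3,4 taken → place at 5.
715 hashes to 10; slot 10 is free → place at 10.
783 hashes to 10; 10,11,12 taken → place at 13.
579 hashes to 10; 10,11,12,13,14 taken → place at 15.
Table: [., ., ., 686, 635, 839, ., ., 680, ., 715, 792, 614, 783, 547, 579, .]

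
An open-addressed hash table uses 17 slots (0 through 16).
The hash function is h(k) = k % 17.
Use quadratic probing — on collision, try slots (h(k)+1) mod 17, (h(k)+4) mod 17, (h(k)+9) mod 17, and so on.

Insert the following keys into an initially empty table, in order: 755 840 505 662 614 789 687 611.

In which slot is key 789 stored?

755 hashes to 7; slot 7 is free => place at 7.
840 hashes to 7; 7 taken => place at 8.
505 hashes to 12; slot 12 is free => place at 12.
662 hashes to 16; slot 16 is free => place at 16.
614 hashes to 2; slot 2 is free => place at 2.
789 hashes to 7; 7,8 taken => place at 11.
687 hashes to 7; 7,8,11,16 taken => place at 6.
611 hashes to 16; 16 taken => place at 0.
Table: [611, -, 614, -, -, -, 687, 755, 840, -, -, 789, 505, -, -, -, 662]

11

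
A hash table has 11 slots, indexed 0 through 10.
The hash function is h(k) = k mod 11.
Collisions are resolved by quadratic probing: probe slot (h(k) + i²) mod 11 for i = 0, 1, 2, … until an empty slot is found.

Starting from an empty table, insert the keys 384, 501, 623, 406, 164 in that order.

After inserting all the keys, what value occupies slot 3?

164

384: h=10 => slot 10
501: h=6 => slot 6
623: h=7 => slot 7
406: h=10, probe 10,0 => slot 0
164: h=10, probe 10,0,3 => slot 3
Table: [406, _, _, 164, _, _, 501, 623, _, _, 384]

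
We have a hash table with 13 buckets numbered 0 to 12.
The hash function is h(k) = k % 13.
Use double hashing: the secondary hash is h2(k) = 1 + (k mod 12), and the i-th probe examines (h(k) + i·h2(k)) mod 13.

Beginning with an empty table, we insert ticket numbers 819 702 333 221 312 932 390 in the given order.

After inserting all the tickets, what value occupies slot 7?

819: h=0 -> slot 0
702: h=0, h2=7, probe 0,7 -> slot 7
333: h=8 -> slot 8
221: h=0, h2=6, probe 0,6 -> slot 6
312: h=0, h2=1, probe 0,1 -> slot 1
932: h=9 -> slot 9
390: h=0, h2=7, probe 0,7,1,8,2 -> slot 2
Table: [819, 312, 390, -, -, -, 221, 702, 333, 932, -, -, -]

702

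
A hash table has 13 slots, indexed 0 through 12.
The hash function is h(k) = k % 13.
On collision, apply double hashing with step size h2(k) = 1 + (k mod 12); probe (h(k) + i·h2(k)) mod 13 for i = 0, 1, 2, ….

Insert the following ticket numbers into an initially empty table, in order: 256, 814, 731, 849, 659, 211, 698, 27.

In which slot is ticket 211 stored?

11

256: h=9 -> slot 9
814: h=8 -> slot 8
731: h=3 -> slot 3
849: h=4 -> slot 4
659: h=9, h2=12, probe 9,8,7 -> slot 7
211: h=3, h2=8, probe 3,11 -> slot 11
698: h=9, h2=3, probe 9,12 -> slot 12
27: h=1 -> slot 1
Table: [—, 27, —, 731, 849, —, —, 659, 814, 256, —, 211, 698]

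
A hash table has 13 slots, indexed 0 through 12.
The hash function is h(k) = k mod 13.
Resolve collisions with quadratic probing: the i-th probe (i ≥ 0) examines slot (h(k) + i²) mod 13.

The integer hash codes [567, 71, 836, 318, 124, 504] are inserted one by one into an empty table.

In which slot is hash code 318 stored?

567 hashes to 8; slot 8 is free => place at 8.
71 hashes to 6; slot 6 is free => place at 6.
836 hashes to 4; slot 4 is free => place at 4.
318 hashes to 6; 6 taken => place at 7.
124 hashes to 7; 7,8 taken => place at 11.
504 hashes to 10; slot 10 is free => place at 10.
Table: [_, _, _, _, 836, _, 71, 318, 567, _, 504, 124, _]

7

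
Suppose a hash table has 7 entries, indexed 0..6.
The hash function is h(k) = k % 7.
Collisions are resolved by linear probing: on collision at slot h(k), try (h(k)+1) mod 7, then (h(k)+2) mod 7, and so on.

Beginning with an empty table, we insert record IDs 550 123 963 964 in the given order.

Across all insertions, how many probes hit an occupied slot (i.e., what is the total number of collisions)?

5

550 hashes to 4; slot 4 is free => place at 4.
123 hashes to 4; 4 taken => place at 5.
963 hashes to 4; 4,5 taken => place at 6.
964 hashes to 5; 5,6 taken => place at 0.
Table: [964, ∅, ∅, ∅, 550, 123, 963]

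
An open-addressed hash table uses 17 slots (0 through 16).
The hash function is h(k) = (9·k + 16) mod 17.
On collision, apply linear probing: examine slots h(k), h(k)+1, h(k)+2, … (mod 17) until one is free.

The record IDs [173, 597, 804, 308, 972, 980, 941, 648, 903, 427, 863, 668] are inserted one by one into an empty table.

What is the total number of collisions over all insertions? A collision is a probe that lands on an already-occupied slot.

173: h=9 => slot 9
597: h=0 => slot 0
804: h=10 => slot 10
308: h=0, probe 0,1 => slot 1
972: h=9, probe 9,10,11 => slot 11
980: h=13 => slot 13
941: h=2 => slot 2
648: h=0, probe 0,1,2,3 => slot 3
903: h=0, probe 0,1,2,3,4 => slot 4
427: h=0, probe 0,1,2,3,4,5 => slot 5
863: h=14 => slot 14
668: h=10, probe 10,11,12 => slot 12
Table: [597, 308, 941, 648, 903, 427, _, _, _, 173, 804, 972, 668, 980, 863, _, _]

17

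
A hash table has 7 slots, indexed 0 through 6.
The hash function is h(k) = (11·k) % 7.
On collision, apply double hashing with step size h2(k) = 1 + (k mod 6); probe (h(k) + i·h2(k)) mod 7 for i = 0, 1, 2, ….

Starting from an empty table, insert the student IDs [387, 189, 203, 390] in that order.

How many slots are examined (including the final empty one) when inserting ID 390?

387: h=1 => slot 1
189: h=0 => slot 0
203: h=0, h2=6, probe 0,6 => slot 6
390: h=6, h2=1, probe 6,0,1,2 => slot 2
Table: [189, 387, 390, -, -, -, 203]

4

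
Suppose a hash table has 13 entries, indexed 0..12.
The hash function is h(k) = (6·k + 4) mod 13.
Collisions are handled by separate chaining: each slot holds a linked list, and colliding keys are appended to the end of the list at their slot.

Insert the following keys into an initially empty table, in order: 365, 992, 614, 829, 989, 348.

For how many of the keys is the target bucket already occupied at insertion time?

2

Insert 365: h=10, bucket 10 empty → new chain.
Insert 992: h=2, bucket 2 empty → new chain.
Insert 614: h=9, bucket 9 empty → new chain.
Insert 829: h=12, bucket 12 empty → new chain.
Insert 989: h=10, bucket 10 nonempty → append to chain.
Insert 348: h=12, bucket 12 nonempty → append to chain.
Final buckets:
0: ∅
1: ∅
2: 992
3: ∅
4: ∅
5: ∅
6: ∅
7: ∅
8: ∅
9: 614
10: 365 -> 989
11: ∅
12: 829 -> 348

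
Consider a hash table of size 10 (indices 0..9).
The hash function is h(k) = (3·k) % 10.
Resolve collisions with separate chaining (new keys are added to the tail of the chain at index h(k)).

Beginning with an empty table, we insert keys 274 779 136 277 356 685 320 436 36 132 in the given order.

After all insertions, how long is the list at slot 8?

Insert 274: h=2, bucket 2 empty -> new chain.
Insert 779: h=7, bucket 7 empty -> new chain.
Insert 136: h=8, bucket 8 empty -> new chain.
Insert 277: h=1, bucket 1 empty -> new chain.
Insert 356: h=8, bucket 8 nonempty -> append to chain.
Insert 685: h=5, bucket 5 empty -> new chain.
Insert 320: h=0, bucket 0 empty -> new chain.
Insert 436: h=8, bucket 8 nonempty -> append to chain.
Insert 36: h=8, bucket 8 nonempty -> append to chain.
Insert 132: h=6, bucket 6 empty -> new chain.
Final buckets:
0: 320
1: 277
2: 274
3: ∅
4: ∅
5: 685
6: 132
7: 779
8: 136 -> 356 -> 436 -> 36
9: ∅

4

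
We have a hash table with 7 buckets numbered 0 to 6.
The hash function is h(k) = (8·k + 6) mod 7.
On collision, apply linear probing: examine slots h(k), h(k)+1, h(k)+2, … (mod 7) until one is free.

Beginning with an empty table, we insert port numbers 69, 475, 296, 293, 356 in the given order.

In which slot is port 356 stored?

69 hashes to 5; slot 5 is free -> place at 5.
475 hashes to 5; 5 taken -> place at 6.
296 hashes to 1; slot 1 is free -> place at 1.
293 hashes to 5; 5,6 taken -> place at 0.
356 hashes to 5; 5,6,0,1 taken -> place at 2.
Table: [293, 296, 356, _, _, 69, 475]

2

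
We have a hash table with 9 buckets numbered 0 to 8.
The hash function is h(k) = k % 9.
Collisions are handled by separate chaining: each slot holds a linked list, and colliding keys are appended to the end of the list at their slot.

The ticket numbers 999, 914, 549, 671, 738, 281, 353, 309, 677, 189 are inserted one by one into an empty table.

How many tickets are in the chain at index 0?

4

Insert 999: h=0, bucket 0 empty -> new chain.
Insert 914: h=5, bucket 5 empty -> new chain.
Insert 549: h=0, bucket 0 nonempty -> append to chain.
Insert 671: h=5, bucket 5 nonempty -> append to chain.
Insert 738: h=0, bucket 0 nonempty -> append to chain.
Insert 281: h=2, bucket 2 empty -> new chain.
Insert 353: h=2, bucket 2 nonempty -> append to chain.
Insert 309: h=3, bucket 3 empty -> new chain.
Insert 677: h=2, bucket 2 nonempty -> append to chain.
Insert 189: h=0, bucket 0 nonempty -> append to chain.
Final buckets:
0: 999 -> 549 -> 738 -> 189
1: _
2: 281 -> 353 -> 677
3: 309
4: _
5: 914 -> 671
6: _
7: _
8: _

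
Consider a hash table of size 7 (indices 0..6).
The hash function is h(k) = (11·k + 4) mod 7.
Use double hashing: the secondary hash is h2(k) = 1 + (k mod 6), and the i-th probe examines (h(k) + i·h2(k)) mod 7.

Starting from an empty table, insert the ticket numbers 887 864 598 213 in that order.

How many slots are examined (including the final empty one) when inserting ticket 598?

2

887 hashes to 3; slot 3 is free → place at 3.
864 hashes to 2; slot 2 is free → place at 2.
598 hashes to 2, h2=5; 2 taken → place at 0.
213 hashes to 2, h2=4; 2 taken → place at 6.
Table: [598, ∅, 864, 887, ∅, ∅, 213]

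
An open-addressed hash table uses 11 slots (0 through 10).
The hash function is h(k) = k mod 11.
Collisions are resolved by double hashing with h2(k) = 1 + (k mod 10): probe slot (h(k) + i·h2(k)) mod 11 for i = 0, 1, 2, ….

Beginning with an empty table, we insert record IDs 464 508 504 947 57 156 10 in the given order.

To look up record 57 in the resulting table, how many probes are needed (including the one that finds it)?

Insert 464: h=2, slot 2 empty -> index 2.
Insert 508: h=2, h2=9, slot 2 occupied -> index 0.
Insert 504: h=9, slot 9 empty -> index 9.
Insert 947: h=1, slot 1 empty -> index 1.
Insert 57: h=2, h2=8, slot 2 occupied -> index 10.
Insert 156: h=2, h2=7, slots 2,9 occupied -> index 5.
Insert 10: h=10, h2=1, slots 10,0,1,2 occupied -> index 3.
Table: [508, 947, 464, 10, -, 156, -, -, -, 504, 57]
Lookup 57: h=2, h2=8, probe 2,10 → found at 10.

2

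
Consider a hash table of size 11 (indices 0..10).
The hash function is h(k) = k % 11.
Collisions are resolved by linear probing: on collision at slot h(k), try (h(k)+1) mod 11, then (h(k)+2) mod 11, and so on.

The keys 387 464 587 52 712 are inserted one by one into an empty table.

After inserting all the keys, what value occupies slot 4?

587

387 hashes to 2; slot 2 is free → place at 2.
464 hashes to 2; 2 taken → place at 3.
587 hashes to 4; slot 4 is free → place at 4.
52 hashes to 8; slot 8 is free → place at 8.
712 hashes to 8; 8 taken → place at 9.
Table: [-, -, 387, 464, 587, -, -, -, 52, 712, -]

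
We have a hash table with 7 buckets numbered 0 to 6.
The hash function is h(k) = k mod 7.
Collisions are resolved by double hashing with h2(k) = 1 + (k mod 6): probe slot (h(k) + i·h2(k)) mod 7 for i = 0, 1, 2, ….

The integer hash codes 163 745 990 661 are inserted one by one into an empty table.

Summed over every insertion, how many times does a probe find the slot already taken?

2

163 hashes to 2; slot 2 is free -> place at 2.
745 hashes to 3; slot 3 is free -> place at 3.
990 hashes to 3, h2=1; 3 taken -> place at 4.
661 hashes to 3, h2=2; 3 taken -> place at 5.
Table: [., ., 163, 745, 990, 661, .]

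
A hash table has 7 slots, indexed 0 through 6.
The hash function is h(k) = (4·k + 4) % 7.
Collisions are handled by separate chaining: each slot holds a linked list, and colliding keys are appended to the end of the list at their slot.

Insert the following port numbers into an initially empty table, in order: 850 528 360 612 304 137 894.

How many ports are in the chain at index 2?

5

850 → bucket 2
528 → bucket 2 (collision)
360 → bucket 2 (collision)
612 → bucket 2 (collision)
304 → bucket 2 (collision)
137 → bucket 6
894 → bucket 3
Final buckets:
0: —
1: —
2: 850 -> 528 -> 360 -> 612 -> 304
3: 894
4: —
5: —
6: 137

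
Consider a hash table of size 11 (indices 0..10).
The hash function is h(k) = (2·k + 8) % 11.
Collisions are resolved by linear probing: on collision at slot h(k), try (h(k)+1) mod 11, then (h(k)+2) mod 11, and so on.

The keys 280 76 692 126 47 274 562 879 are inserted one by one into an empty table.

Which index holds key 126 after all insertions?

9

Insert 280: h=7, slot 7 empty => index 7.
Insert 76: h=6, slot 6 empty => index 6.
Insert 692: h=6, slots 6,7 occupied => index 8.
Insert 126: h=7, slots 7,8 occupied => index 9.
Insert 47: h=3, slot 3 empty => index 3.
Insert 274: h=6, slots 6,7,8,9 occupied => index 10.
Insert 562: h=10, slot 10 occupied => index 0.
Insert 879: h=6, slots 6,7,8,9,10,0 occupied => index 1.
Table: [562, 879, ∅, 47, ∅, ∅, 76, 280, 692, 126, 274]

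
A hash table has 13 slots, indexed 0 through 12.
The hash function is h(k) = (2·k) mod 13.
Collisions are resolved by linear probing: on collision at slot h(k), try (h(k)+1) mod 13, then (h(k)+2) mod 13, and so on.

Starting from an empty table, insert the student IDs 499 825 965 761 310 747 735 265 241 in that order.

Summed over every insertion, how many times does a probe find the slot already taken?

5

Insert 499: h=10, slot 10 empty -> index 10.
Insert 825: h=12, slot 12 empty -> index 12.
Insert 965: h=6, slot 6 empty -> index 6.
Insert 761: h=1, slot 1 empty -> index 1.
Insert 310: h=9, slot 9 empty -> index 9.
Insert 747: h=12, slot 12 occupied -> index 0.
Insert 735: h=1, slot 1 occupied -> index 2.
Insert 265: h=10, slot 10 occupied -> index 11.
Insert 241: h=1, slots 1,2 occupied -> index 3.
Table: [747, 761, 735, 241, -, -, 965, -, -, 310, 499, 265, 825]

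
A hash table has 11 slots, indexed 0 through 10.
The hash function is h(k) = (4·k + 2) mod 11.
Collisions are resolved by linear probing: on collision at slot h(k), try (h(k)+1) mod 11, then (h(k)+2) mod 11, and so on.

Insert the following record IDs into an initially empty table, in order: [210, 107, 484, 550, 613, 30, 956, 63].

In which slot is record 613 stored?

4

Insert 210: h=6, slot 6 empty → index 6.
Insert 107: h=1, slot 1 empty → index 1.
Insert 484: h=2, slot 2 empty → index 2.
Insert 550: h=2, slot 2 occupied → index 3.
Insert 613: h=1, slots 1,2,3 occupied → index 4.
Insert 30: h=1, slots 1,2,3,4 occupied → index 5.
Insert 956: h=9, slot 9 empty → index 9.
Insert 63: h=1, slots 1,2,3,4,5,6 occupied → index 7.
Table: [-, 107, 484, 550, 613, 30, 210, 63, -, 956, -]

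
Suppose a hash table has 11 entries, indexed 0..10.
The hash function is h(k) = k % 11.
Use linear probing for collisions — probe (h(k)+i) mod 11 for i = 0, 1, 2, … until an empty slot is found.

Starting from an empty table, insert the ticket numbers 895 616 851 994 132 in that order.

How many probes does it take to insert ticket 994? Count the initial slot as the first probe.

3

895: h=4 → slot 4
616: h=0 → slot 0
851: h=4, probe 4,5 → slot 5
994: h=4, probe 4,5,6 → slot 6
132: h=0, probe 0,1 → slot 1
Table: [616, 132, —, —, 895, 851, 994, —, —, —, —]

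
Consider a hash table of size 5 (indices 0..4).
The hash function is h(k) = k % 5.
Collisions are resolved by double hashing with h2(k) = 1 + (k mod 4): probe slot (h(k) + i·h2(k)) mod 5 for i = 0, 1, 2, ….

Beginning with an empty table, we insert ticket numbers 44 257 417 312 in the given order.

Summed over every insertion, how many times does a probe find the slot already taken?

3

44: h=4 -> slot 4
257: h=2 -> slot 2
417: h=2, h2=2, probe 2,4,1 -> slot 1
312: h=2, h2=1, probe 2,3 -> slot 3
Table: [-, 417, 257, 312, 44]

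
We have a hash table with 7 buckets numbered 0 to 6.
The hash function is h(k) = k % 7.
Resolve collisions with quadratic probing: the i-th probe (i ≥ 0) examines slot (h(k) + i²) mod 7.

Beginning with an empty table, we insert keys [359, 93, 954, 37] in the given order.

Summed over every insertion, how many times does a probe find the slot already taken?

6

Insert 359: h=2, slot 2 empty → index 2.
Insert 93: h=2, slot 2 occupied → index 3.
Insert 954: h=2, slots 2,3 occupied → index 6.
Insert 37: h=2, slots 2,3,6 occupied → index 4.
Table: [., ., 359, 93, 37, ., 954]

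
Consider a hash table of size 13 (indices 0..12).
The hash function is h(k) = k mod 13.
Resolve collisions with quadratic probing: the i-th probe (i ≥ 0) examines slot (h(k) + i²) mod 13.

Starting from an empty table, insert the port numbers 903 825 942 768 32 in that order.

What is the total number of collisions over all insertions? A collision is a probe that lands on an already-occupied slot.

6

903 hashes to 6; slot 6 is free -> place at 6.
825 hashes to 6; 6 taken -> place at 7.
942 hashes to 6; 6,7 taken -> place at 10.
768 hashes to 1; slot 1 is free -> place at 1.
32 hashes to 6; 6,7,10 taken -> place at 2.
Table: [_, 768, 32, _, _, _, 903, 825, _, _, 942, _, _]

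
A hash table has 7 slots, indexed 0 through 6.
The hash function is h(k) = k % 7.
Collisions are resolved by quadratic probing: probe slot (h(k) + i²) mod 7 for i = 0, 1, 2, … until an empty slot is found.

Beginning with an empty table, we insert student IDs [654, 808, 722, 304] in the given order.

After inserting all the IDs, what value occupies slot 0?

Insert 654: h=3, slot 3 empty => index 3.
Insert 808: h=3, slot 3 occupied => index 4.
Insert 722: h=1, slot 1 empty => index 1.
Insert 304: h=3, slots 3,4 occupied => index 0.
Table: [304, 722, ., 654, 808, ., .]

304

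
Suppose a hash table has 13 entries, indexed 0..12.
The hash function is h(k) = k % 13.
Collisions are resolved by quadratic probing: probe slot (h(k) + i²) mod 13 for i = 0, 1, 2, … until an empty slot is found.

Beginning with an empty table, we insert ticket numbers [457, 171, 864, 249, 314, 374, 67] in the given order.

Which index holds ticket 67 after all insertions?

457: h=2 → slot 2
171: h=2, probe 2,3 → slot 3
864: h=6 → slot 6
249: h=2, probe 2,3,6,11 → slot 11
314: h=2, probe 2,3,6,11,5 → slot 5
374: h=10 → slot 10
67: h=2, probe 2,3,6,11,5,1 → slot 1
Table: [∅, 67, 457, 171, ∅, 314, 864, ∅, ∅, ∅, 374, 249, ∅]

1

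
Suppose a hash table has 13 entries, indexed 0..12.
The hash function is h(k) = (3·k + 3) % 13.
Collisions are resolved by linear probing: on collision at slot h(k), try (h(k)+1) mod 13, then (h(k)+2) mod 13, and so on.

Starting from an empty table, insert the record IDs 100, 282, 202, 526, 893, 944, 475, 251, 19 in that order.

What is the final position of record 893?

6

Insert 100: h=4, slot 4 empty → index 4.
Insert 282: h=4, slot 4 occupied → index 5.
Insert 202: h=11, slot 11 empty → index 11.
Insert 526: h=8, slot 8 empty → index 8.
Insert 893: h=4, slots 4,5 occupied → index 6.
Insert 944: h=1, slot 1 empty → index 1.
Insert 475: h=11, slot 11 occupied → index 12.
Insert 251: h=2, slot 2 empty → index 2.
Insert 19: h=8, slot 8 occupied → index 9.
Table: [-, 944, 251, -, 100, 282, 893, -, 526, 19, -, 202, 475]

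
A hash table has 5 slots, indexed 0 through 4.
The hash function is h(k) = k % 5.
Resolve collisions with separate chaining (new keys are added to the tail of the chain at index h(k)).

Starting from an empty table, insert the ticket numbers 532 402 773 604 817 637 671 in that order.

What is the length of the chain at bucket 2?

532 -> bucket 2
402 -> bucket 2 (collision)
773 -> bucket 3
604 -> bucket 4
817 -> bucket 2 (collision)
637 -> bucket 2 (collision)
671 -> bucket 1
Final buckets:
0: _
1: 671
2: 532 -> 402 -> 817 -> 637
3: 773
4: 604

4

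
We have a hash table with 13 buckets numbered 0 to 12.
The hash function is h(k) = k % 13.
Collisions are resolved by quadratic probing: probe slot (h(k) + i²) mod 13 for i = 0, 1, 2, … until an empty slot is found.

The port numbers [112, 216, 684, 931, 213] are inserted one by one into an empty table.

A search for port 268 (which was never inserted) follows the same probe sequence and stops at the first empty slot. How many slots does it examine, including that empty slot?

5

112: h=8 → slot 8
216: h=8, probe 8,9 → slot 9
684: h=8, probe 8,9,12 → slot 12
931: h=8, probe 8,9,12,4 → slot 4
213: h=5 → slot 5
Table: [∅, ∅, ∅, ∅, 931, 213, ∅, ∅, 112, 216, ∅, ∅, 684]
Lookup 268: h=8, probe 8,9,12,4,11 → slot 11 empty, not found.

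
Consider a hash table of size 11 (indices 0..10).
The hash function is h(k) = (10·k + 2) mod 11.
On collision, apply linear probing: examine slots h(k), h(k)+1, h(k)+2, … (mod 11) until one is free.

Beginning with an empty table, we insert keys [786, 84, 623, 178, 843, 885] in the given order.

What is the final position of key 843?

9

Insert 786: h=8, slot 8 empty -> index 8.
Insert 84: h=6, slot 6 empty -> index 6.
Insert 623: h=6, slot 6 occupied -> index 7.
Insert 178: h=0, slot 0 empty -> index 0.
Insert 843: h=6, slots 6,7,8 occupied -> index 9.
Insert 885: h=8, slots 8,9 occupied -> index 10.
Table: [178, —, —, —, —, —, 84, 623, 786, 843, 885]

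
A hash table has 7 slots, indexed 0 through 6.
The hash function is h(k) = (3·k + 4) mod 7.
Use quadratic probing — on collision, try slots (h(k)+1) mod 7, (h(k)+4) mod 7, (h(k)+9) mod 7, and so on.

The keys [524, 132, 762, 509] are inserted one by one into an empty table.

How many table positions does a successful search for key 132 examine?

524: h=1 -> slot 1
132: h=1, probe 1,2 -> slot 2
762: h=1, probe 1,2,5 -> slot 5
509: h=5, probe 5,6 -> slot 6
Table: [., 524, 132, ., ., 762, 509]
Lookup 132: h=1, probe 1,2 → found at 2.

2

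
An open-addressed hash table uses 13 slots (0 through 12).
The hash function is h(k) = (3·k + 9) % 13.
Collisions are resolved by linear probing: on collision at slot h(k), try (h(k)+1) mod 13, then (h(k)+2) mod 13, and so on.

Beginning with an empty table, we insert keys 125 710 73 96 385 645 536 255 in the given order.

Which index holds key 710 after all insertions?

8

125 hashes to 7; slot 7 is free → place at 7.
710 hashes to 7; 7 taken → place at 8.
73 hashes to 7; 7,8 taken → place at 9.
96 hashes to 11; slot 11 is free → place at 11.
385 hashes to 7; 7,8,9 taken → place at 10.
645 hashes to 7; 7,8,9,10,11 taken → place at 12.
536 hashes to 5; slot 5 is free → place at 5.
255 hashes to 7; 7,8,9,10,11,12 taken → place at 0.
Table: [255, _, _, _, _, 536, _, 125, 710, 73, 385, 96, 645]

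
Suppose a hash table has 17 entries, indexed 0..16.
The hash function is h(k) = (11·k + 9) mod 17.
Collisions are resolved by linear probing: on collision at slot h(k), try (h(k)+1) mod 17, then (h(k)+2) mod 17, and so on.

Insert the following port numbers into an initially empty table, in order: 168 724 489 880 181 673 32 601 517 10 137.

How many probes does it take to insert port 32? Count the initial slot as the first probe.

2

168: h=4 => slot 4
724: h=0 => slot 0
489: h=16 => slot 16
880: h=16, probe 16,0,1 => slot 1
181: h=11 => slot 11
673: h=0, probe 0,1,2 => slot 2
32: h=4, probe 4,5 => slot 5
601: h=7 => slot 7
517: h=1, probe 1,2,3 => slot 3
10: h=0, probe 0,1,2,3,4,5,6 => slot 6
137: h=3, probe 3,4,5,6,7,8 => slot 8
Table: [724, 880, 673, 517, 168, 32, 10, 601, 137, —, —, 181, —, —, —, —, 489]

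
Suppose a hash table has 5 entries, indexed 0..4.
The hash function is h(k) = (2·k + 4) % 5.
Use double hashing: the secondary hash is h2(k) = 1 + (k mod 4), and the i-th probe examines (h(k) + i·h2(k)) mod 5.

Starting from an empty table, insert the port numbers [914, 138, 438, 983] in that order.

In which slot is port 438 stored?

Insert 914: h=2, slot 2 empty -> index 2.
Insert 138: h=0, slot 0 empty -> index 0.
Insert 438: h=0, h2=3, slot 0 occupied -> index 3.
Insert 983: h=0, h2=4, slot 0 occupied -> index 4.
Table: [138, -, 914, 438, 983]

3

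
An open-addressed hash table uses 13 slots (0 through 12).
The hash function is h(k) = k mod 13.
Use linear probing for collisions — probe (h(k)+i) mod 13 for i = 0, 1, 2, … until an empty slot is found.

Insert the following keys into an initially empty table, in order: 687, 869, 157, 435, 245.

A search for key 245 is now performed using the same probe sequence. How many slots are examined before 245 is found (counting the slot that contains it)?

3

Insert 687: h=11, slot 11 empty => index 11.
Insert 869: h=11, slot 11 occupied => index 12.
Insert 157: h=1, slot 1 empty => index 1.
Insert 435: h=6, slot 6 empty => index 6.
Insert 245: h=11, slots 11,12 occupied => index 0.
Table: [245, 157, —, —, —, —, 435, —, —, —, —, 687, 869]
Lookup 245: h=11, probe 11,12,0 → found at 0.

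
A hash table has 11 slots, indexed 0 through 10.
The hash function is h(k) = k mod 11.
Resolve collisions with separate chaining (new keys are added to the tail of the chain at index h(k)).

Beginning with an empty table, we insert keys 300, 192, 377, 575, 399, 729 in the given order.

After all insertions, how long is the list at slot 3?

5

300 → bucket 3
192 → bucket 5
377 → bucket 3 (collision)
575 → bucket 3 (collision)
399 → bucket 3 (collision)
729 → bucket 3 (collision)
Final buckets:
0: —
1: —
2: —
3: 300 -> 377 -> 575 -> 399 -> 729
4: —
5: 192
6: —
7: —
8: —
9: —
10: —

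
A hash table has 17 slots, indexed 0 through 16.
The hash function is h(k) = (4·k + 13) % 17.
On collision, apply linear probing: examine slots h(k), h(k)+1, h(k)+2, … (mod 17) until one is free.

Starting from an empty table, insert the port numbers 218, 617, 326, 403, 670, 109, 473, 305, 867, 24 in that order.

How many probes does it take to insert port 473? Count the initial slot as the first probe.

2

Insert 218: h=1, slot 1 empty => index 1.
Insert 617: h=16, slot 16 empty => index 16.
Insert 326: h=8, slot 8 empty => index 8.
Insert 403: h=10, slot 10 empty => index 10.
Insert 670: h=7, slot 7 empty => index 7.
Insert 109: h=7, slots 7,8 occupied => index 9.
Insert 473: h=1, slot 1 occupied => index 2.
Insert 305: h=9, slots 9,10 occupied => index 11.
Insert 867: h=13, slot 13 empty => index 13.
Insert 24: h=7, slots 7,8,9,10,11 occupied => index 12.
Table: [., 218, 473, ., ., ., ., 670, 326, 109, 403, 305, 24, 867, ., ., 617]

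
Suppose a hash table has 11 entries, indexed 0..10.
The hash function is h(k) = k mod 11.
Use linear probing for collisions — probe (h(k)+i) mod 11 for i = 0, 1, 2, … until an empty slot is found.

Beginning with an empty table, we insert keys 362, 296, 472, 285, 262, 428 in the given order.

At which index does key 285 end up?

Insert 362: h=10, slot 10 empty => index 10.
Insert 296: h=10, slot 10 occupied => index 0.
Insert 472: h=10, slots 10,0 occupied => index 1.
Insert 285: h=10, slots 10,0,1 occupied => index 2.
Insert 262: h=9, slot 9 empty => index 9.
Insert 428: h=10, slots 10,0,1,2 occupied => index 3.
Table: [296, 472, 285, 428, —, —, —, —, —, 262, 362]

2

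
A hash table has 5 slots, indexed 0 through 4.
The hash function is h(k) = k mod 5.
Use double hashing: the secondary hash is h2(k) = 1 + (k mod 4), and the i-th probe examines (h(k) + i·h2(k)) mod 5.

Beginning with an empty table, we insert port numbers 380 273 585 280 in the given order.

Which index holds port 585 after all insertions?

2

Insert 380: h=0, slot 0 empty => index 0.
Insert 273: h=3, slot 3 empty => index 3.
Insert 585: h=0, h2=2, slot 0 occupied => index 2.
Insert 280: h=0, h2=1, slot 0 occupied => index 1.
Table: [380, 280, 585, 273, —]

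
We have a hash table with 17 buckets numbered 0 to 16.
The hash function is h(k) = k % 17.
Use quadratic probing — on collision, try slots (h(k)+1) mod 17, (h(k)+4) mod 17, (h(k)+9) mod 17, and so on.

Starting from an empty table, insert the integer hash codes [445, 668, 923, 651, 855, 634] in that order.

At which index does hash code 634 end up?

4

445 hashes to 3; slot 3 is free => place at 3.
668 hashes to 5; slot 5 is free => place at 5.
923 hashes to 5; 5 taken => place at 6.
651 hashes to 5; 5,6 taken => place at 9.
855 hashes to 5; 5,6,9 taken => place at 14.
634 hashes to 5; 5,6,9,14 taken => place at 4.
Table: [_, _, _, 445, 634, 668, 923, _, _, 651, _, _, _, _, 855, _, _]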